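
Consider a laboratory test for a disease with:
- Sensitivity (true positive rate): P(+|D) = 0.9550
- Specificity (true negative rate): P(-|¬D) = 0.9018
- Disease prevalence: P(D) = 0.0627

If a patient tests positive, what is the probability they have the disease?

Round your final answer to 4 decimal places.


Let D = has disease, + = positive test

Given:
- P(D) = 0.0627 (prevalence)
- P(+|D) = 0.9550 (sensitivity)
- P(-|¬D) = 0.9018 (specificity)
- P(+|¬D) = 0.0982 (false positive rate = 1 - specificity)

Step 1: Find P(+)
P(+) = P(+|D)P(D) + P(+|¬D)P(¬D)
     = 0.9550 × 0.0627 + 0.0982 × 0.9373
     = 0.05987850 + 0.09204286
     = 0.15192136

Step 2: Apply Bayes' theorem for P(D|+)
P(D|+) = P(+|D)P(D) / P(+)
       = 0.05987850 / 0.15192136
       = 0.3941


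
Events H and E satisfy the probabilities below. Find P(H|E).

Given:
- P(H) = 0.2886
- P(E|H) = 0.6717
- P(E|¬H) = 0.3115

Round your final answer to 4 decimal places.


Bayes' theorem: P(H|E) = P(E|H) × P(H) / P(E)

Step 1: Calculate P(E) using law of total probability
P(E) = P(E|H)P(H) + P(E|¬H)P(¬H)
     = 0.6717 × 0.2886 + 0.3115 × 0.7114
     = 0.19385262 + 0.22160110
     = 0.41545372

Step 2: Apply Bayes' theorem
P(H|E) = P(E|H) × P(H) / P(E)
       = 0.19385262 / 0.41545372
       = 0.4666


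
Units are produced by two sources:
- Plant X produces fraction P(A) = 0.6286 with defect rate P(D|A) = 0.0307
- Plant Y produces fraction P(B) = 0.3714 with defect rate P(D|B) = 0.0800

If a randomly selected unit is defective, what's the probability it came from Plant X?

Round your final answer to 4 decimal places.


Let A = from Plant X, D = defective

Given:
- P(A) = 0.6286, P(B) = 0.3714
- P(D|A) = 0.0307, P(D|B) = 0.0800

Step 1: Find P(D)
P(D) = P(D|A)P(A) + P(D|B)P(B)
     = 0.0307 × 0.6286 + 0.0800 × 0.3714
     = 0.01929802 + 0.02971200
     = 0.04901002

Step 2: Apply Bayes' theorem
P(A|D) = P(D|A)P(A) / P(D)
       = 0.01929802 / 0.04901002
       = 0.3938


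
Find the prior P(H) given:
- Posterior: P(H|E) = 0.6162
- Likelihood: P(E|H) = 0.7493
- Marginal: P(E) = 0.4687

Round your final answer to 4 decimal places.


From Bayes' theorem: P(H|E) = P(E|H) × P(H) / P(E)

Rearranging for P(H):
P(H) = P(H|E) × P(E) / P(E|H)
     = 0.6162 × 0.4687 / 0.7493
     = 0.28881294 / 0.7493
     = 0.3854


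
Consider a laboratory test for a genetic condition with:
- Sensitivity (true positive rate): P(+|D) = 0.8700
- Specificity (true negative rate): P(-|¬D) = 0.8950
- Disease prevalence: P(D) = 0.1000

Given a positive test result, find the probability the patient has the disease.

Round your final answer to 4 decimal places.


Let D = has disease, + = positive test

Given:
- P(D) = 0.1000 (prevalence)
- P(+|D) = 0.8700 (sensitivity)
- P(-|¬D) = 0.8950 (specificity)
- P(+|¬D) = 0.1050 (false positive rate = 1 - specificity)

Step 1: Find P(+)
P(+) = P(+|D)P(D) + P(+|¬D)P(¬D)
     = 0.8700 × 0.1000 + 0.1050 × 0.9000
     = 0.08700000 + 0.09450000
     = 0.18150000

Step 2: Apply Bayes' theorem for P(D|+)
P(D|+) = P(+|D)P(D) / P(+)
       = 0.08700000 / 0.18150000
       = 0.4793


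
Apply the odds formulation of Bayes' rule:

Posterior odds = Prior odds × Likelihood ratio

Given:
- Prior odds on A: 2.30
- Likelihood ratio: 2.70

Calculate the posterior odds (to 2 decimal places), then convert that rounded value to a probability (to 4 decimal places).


Step 1: Calculate posterior odds
Posterior odds = Prior odds × LR
               = 2.30 × 2.70
               = 6.21

Step 2: Convert to probability
P(A|E) = Posterior odds / (1 + Posterior odds)
       = 6.21 / (1 + 6.21)
       = 6.21 / 7.21
       = 0.8613

The evidence increased P(A) from 0.6970 to 0.8613.


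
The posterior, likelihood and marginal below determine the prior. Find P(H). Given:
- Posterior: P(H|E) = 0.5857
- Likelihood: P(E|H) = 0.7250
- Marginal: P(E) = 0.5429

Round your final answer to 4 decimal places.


From Bayes' theorem: P(H|E) = P(E|H) × P(H) / P(E)

Rearranging for P(H):
P(H) = P(H|E) × P(E) / P(E|H)
     = 0.5857 × 0.5429 / 0.7250
     = 0.31797653 / 0.7250
     = 0.4386


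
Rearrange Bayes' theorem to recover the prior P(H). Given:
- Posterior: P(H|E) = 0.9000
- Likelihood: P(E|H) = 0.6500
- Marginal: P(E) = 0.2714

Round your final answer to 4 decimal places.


From Bayes' theorem: P(H|E) = P(E|H) × P(H) / P(E)

Rearranging for P(H):
P(H) = P(H|E) × P(E) / P(E|H)
     = 0.9000 × 0.2714 / 0.6500
     = 0.24426000 / 0.6500
     = 0.3758


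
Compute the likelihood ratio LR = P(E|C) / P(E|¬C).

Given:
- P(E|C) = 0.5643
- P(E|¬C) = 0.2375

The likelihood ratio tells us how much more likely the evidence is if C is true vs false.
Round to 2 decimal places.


Likelihood Ratio (LR) = P(E|C) / P(E|¬C)

LR = 0.5643 / 0.2375
   = 2.38

The evidence is 2.38 times more likely if C is true than if C is false.
Since LR > 1, the evidence supports C over ¬C.


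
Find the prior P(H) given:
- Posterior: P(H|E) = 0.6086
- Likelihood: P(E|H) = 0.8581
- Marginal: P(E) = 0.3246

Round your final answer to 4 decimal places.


From Bayes' theorem: P(H|E) = P(E|H) × P(H) / P(E)

Rearranging for P(H):
P(H) = P(H|E) × P(E) / P(E|H)
     = 0.6086 × 0.3246 / 0.8581
     = 0.19755156 / 0.8581
     = 0.2302


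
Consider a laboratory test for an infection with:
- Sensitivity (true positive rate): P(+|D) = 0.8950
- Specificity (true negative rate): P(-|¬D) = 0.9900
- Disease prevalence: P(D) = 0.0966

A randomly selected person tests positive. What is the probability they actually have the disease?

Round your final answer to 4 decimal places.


Let D = has disease, + = positive test

Given:
- P(D) = 0.0966 (prevalence)
- P(+|D) = 0.8950 (sensitivity)
- P(-|¬D) = 0.9900 (specificity)
- P(+|¬D) = 0.0100 (false positive rate = 1 - specificity)

Step 1: Find P(+)
P(+) = P(+|D)P(D) + P(+|¬D)P(¬D)
     = 0.8950 × 0.0966 + 0.0100 × 0.9034
     = 0.08645700 + 0.00903400
     = 0.09549100

Step 2: Apply Bayes' theorem for P(D|+)
P(D|+) = P(+|D)P(D) / P(+)
       = 0.08645700 / 0.09549100
       = 0.9054


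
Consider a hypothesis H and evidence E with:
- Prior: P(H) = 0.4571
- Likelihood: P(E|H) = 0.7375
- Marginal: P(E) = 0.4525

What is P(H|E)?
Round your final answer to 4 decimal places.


Using Bayes' theorem:

P(H|E) = P(E|H) × P(H) / P(E)
       = 0.7375 × 0.4571 / 0.4525
       = 0.33711125 / 0.4525
       = 0.7450

The evidence strengthens our belief in H.
Prior: 0.4571 → Posterior: 0.7450


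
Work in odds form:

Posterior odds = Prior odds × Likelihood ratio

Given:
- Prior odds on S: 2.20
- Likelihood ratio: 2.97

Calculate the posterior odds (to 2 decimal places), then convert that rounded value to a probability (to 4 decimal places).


Step 1: Calculate posterior odds
Posterior odds = Prior odds × LR
               = 2.20 × 2.97
               = 6.53

Step 2: Convert to probability
P(S|E) = Posterior odds / (1 + Posterior odds)
       = 6.53 / (1 + 6.53)
       = 6.53 / 7.53
       = 0.8672

The evidence increased P(S) from 0.6875 to 0.8672.


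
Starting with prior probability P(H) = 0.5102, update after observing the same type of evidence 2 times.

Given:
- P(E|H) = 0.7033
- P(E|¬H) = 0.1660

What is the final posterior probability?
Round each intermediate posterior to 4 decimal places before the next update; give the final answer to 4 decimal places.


Sequential Bayesian updating:

Initial prior: P(H) = 0.5102

Update 1:
  P(E) = 0.7033 × 0.5102 + 0.1660 × 0.4898 = 0.35882366 + 0.08130680 = 0.44013046
  P(H|E) = 0.35882366 / 0.44013046 = 0.8153

Update 2:
  P(E) = 0.7033 × 0.8153 + 0.1660 × 0.1847 = 0.57340049 + 0.03066020 = 0.60406069
  P(H|E) = 0.57340049 / 0.60406069 = 0.9492

Final posterior: 0.9492


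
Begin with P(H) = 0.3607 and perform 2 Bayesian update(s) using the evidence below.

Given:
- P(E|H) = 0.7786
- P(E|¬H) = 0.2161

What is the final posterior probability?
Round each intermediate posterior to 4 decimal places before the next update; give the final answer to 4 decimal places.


Sequential Bayesian updating:

Initial prior: P(H) = 0.3607

Update 1:
  P(E) = 0.7786 × 0.3607 + 0.2161 × 0.6393 = 0.28084102 + 0.13815273 = 0.41899375
  P(H|E) = 0.28084102 / 0.41899375 = 0.6703

Update 2:
  P(E) = 0.7786 × 0.6703 + 0.2161 × 0.3297 = 0.52189558 + 0.07124817 = 0.59314375
  P(H|E) = 0.52189558 / 0.59314375 = 0.8799

Final posterior: 0.8799


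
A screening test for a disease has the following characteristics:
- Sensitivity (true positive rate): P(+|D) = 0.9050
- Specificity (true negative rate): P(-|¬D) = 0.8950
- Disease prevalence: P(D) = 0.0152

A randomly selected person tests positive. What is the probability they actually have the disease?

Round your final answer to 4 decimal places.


Let D = has disease, + = positive test

Given:
- P(D) = 0.0152 (prevalence)
- P(+|D) = 0.9050 (sensitivity)
- P(-|¬D) = 0.8950 (specificity)
- P(+|¬D) = 0.1050 (false positive rate = 1 - specificity)

Step 1: Find P(+)
P(+) = P(+|D)P(D) + P(+|¬D)P(¬D)
     = 0.9050 × 0.0152 + 0.1050 × 0.9848
     = 0.01375600 + 0.10340400
     = 0.11716000

Step 2: Apply Bayes' theorem for P(D|+)
P(D|+) = P(+|D)P(D) / P(+)
       = 0.01375600 / 0.11716000
       = 0.1174


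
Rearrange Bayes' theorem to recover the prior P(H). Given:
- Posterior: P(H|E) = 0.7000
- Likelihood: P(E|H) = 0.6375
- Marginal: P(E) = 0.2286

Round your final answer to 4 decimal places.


From Bayes' theorem: P(H|E) = P(E|H) × P(H) / P(E)

Rearranging for P(H):
P(H) = P(H|E) × P(E) / P(E|H)
     = 0.7000 × 0.2286 / 0.6375
     = 0.16002000 / 0.6375
     = 0.2510


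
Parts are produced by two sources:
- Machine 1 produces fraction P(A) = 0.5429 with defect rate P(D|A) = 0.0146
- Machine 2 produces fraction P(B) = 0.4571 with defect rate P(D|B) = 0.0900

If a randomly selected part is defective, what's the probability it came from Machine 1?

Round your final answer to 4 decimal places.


Let A = from Machine 1, D = defective

Given:
- P(A) = 0.5429, P(B) = 0.4571
- P(D|A) = 0.0146, P(D|B) = 0.0900

Step 1: Find P(D)
P(D) = P(D|A)P(A) + P(D|B)P(B)
     = 0.0146 × 0.5429 + 0.0900 × 0.4571
     = 0.00792634 + 0.04113900
     = 0.04906534

Step 2: Apply Bayes' theorem
P(A|D) = P(D|A)P(A) / P(D)
       = 0.00792634 / 0.04906534
       = 0.1615


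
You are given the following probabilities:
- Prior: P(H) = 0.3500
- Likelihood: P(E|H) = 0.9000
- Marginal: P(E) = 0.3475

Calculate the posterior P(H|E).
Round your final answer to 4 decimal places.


Using Bayes' theorem:

P(H|E) = P(E|H) × P(H) / P(E)
       = 0.9000 × 0.3500 / 0.3475
       = 0.31500000 / 0.3475
       = 0.9065

The evidence strengthens our belief in H.
Prior: 0.3500 → Posterior: 0.9065


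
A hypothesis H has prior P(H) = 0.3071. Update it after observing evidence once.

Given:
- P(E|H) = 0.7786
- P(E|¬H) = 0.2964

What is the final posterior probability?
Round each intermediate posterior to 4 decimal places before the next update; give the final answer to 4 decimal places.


Sequential Bayesian updating:

Initial prior: P(H) = 0.3071

Update 1:
  P(E) = 0.7786 × 0.3071 + 0.2964 × 0.6929 = 0.23910806 + 0.20537556 = 0.44448362
  P(H|E) = 0.23910806 / 0.44448362 = 0.5379

Final posterior: 0.5379


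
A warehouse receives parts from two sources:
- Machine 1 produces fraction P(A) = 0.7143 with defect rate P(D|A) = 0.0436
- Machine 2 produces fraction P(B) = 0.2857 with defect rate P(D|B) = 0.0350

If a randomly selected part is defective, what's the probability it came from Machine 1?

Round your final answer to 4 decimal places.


Let A = from Machine 1, D = defective

Given:
- P(A) = 0.7143, P(B) = 0.2857
- P(D|A) = 0.0436, P(D|B) = 0.0350

Step 1: Find P(D)
P(D) = P(D|A)P(A) + P(D|B)P(B)
     = 0.0436 × 0.7143 + 0.0350 × 0.2857
     = 0.03114348 + 0.00999950
     = 0.04114298

Step 2: Apply Bayes' theorem
P(A|D) = P(D|A)P(A) / P(D)
       = 0.03114348 / 0.04114298
       = 0.7570


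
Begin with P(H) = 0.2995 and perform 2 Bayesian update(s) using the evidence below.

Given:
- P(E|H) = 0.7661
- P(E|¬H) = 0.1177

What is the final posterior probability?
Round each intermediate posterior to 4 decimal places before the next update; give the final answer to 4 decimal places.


Sequential Bayesian updating:

Initial prior: P(H) = 0.2995

Update 1:
  P(E) = 0.7661 × 0.2995 + 0.1177 × 0.7005 = 0.22944695 + 0.08244885 = 0.31189580
  P(H|E) = 0.22944695 / 0.31189580 = 0.7357

Update 2:
  P(E) = 0.7661 × 0.7357 + 0.1177 × 0.2643 = 0.56361977 + 0.03110811 = 0.59472788
  P(H|E) = 0.56361977 / 0.59472788 = 0.9477

Final posterior: 0.9477


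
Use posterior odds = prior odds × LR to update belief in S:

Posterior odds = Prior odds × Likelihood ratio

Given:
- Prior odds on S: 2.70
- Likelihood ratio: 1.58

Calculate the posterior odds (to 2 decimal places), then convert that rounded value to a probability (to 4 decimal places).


Step 1: Calculate posterior odds
Posterior odds = Prior odds × LR
               = 2.70 × 1.58
               = 4.27

Step 2: Convert to probability
P(S|E) = Posterior odds / (1 + Posterior odds)
       = 4.27 / (1 + 4.27)
       = 4.27 / 5.27
       = 0.8102

The evidence increased P(S) from 0.7297 to 0.8102.


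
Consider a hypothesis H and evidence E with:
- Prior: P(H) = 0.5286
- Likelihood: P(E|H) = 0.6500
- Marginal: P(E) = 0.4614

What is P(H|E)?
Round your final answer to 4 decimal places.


Using Bayes' theorem:

P(H|E) = P(E|H) × P(H) / P(E)
       = 0.6500 × 0.5286 / 0.4614
       = 0.34359000 / 0.4614
       = 0.7447

The evidence strengthens our belief in H.
Prior: 0.5286 → Posterior: 0.7447


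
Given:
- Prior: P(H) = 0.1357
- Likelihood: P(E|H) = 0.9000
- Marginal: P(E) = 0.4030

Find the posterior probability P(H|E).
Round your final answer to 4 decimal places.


Using Bayes' theorem:

P(H|E) = P(E|H) × P(H) / P(E)
       = 0.9000 × 0.1357 / 0.4030
       = 0.12213000 / 0.4030
       = 0.3031

The evidence strengthens our belief in H.
Prior: 0.1357 → Posterior: 0.3031


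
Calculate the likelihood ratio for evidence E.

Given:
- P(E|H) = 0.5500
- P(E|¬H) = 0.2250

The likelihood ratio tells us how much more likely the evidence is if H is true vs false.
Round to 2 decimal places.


Likelihood Ratio (LR) = P(E|H) / P(E|¬H)

LR = 0.5500 / 0.2250
   = 2.44

The evidence is 2.44 times more likely if H is true than if H is false.
Since LR > 1, the evidence supports H over ¬H.


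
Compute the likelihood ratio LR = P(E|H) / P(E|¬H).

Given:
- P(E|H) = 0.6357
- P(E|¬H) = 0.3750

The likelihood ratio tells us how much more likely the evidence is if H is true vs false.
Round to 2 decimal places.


Likelihood Ratio (LR) = P(E|H) / P(E|¬H)

LR = 0.6357 / 0.3750
   = 1.70

The evidence is 1.70 times more likely if H is true than if H is false.
Since LR > 1, the evidence supports H over ¬H.


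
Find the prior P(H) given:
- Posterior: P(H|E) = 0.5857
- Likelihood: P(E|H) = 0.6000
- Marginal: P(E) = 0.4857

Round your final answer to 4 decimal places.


From Bayes' theorem: P(H|E) = P(E|H) × P(H) / P(E)

Rearranging for P(H):
P(H) = P(H|E) × P(E) / P(E|H)
     = 0.5857 × 0.4857 / 0.6000
     = 0.28447449 / 0.6000
     = 0.4741


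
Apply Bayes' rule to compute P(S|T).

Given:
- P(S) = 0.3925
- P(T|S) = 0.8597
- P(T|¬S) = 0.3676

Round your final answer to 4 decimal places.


Bayes' theorem: P(S|T) = P(T|S) × P(S) / P(T)

Step 1: Calculate P(T) using law of total probability
P(T) = P(T|S)P(S) + P(T|¬S)P(¬S)
     = 0.8597 × 0.3925 + 0.3676 × 0.6075
     = 0.33743225 + 0.22331700
     = 0.56074925

Step 2: Apply Bayes' theorem
P(S|T) = P(T|S) × P(S) / P(T)
       = 0.33743225 / 0.56074925
       = 0.6018


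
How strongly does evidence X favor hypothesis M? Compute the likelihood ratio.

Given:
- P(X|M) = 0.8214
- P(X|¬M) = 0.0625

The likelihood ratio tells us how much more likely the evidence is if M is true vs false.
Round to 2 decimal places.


Likelihood Ratio (LR) = P(X|M) / P(X|¬M)

LR = 0.8214 / 0.0625
   = 13.14

The evidence is 13.14 times more likely if M is true than if M is false.
Since LR > 1, the evidence supports M over ¬M.


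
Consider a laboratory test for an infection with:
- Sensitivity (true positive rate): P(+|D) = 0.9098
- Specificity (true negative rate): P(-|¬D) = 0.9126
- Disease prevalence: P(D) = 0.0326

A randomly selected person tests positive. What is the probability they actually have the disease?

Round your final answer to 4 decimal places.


Let D = has disease, + = positive test

Given:
- P(D) = 0.0326 (prevalence)
- P(+|D) = 0.9098 (sensitivity)
- P(-|¬D) = 0.9126 (specificity)
- P(+|¬D) = 0.0874 (false positive rate = 1 - specificity)

Step 1: Find P(+)
P(+) = P(+|D)P(D) + P(+|¬D)P(¬D)
     = 0.9098 × 0.0326 + 0.0874 × 0.9674
     = 0.02965948 + 0.08455076
     = 0.11421024

Step 2: Apply Bayes' theorem for P(D|+)
P(D|+) = P(+|D)P(D) / P(+)
       = 0.02965948 / 0.11421024
       = 0.2597


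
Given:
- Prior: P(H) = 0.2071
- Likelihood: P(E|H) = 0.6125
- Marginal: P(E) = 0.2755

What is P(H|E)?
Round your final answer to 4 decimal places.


Using Bayes' theorem:

P(H|E) = P(E|H) × P(H) / P(E)
       = 0.6125 × 0.2071 / 0.2755
       = 0.12684875 / 0.2755
       = 0.4604

The evidence strengthens our belief in H.
Prior: 0.2071 → Posterior: 0.4604


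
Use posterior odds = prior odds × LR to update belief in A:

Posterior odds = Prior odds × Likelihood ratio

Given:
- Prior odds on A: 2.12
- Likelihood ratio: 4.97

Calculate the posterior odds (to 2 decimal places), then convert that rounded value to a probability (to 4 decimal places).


Step 1: Calculate posterior odds
Posterior odds = Prior odds × LR
               = 2.12 × 4.97
               = 10.54

Step 2: Convert to probability
P(A|E) = Posterior odds / (1 + Posterior odds)
       = 10.54 / (1 + 10.54)
       = 10.54 / 11.54
       = 0.9133

The evidence increased P(A) from 0.6795 to 0.9133.


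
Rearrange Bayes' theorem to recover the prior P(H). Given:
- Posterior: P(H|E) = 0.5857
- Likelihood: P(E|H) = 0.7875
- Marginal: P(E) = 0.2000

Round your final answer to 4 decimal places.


From Bayes' theorem: P(H|E) = P(E|H) × P(H) / P(E)

Rearranging for P(H):
P(H) = P(H|E) × P(E) / P(E|H)
     = 0.5857 × 0.2000 / 0.7875
     = 0.11714000 / 0.7875
     = 0.1487


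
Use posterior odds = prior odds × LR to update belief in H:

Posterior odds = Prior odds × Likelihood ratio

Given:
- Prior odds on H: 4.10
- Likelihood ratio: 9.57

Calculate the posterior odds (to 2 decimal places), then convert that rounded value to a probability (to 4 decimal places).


Step 1: Calculate posterior odds
Posterior odds = Prior odds × LR
               = 4.10 × 9.57
               = 39.24

Step 2: Convert to probability
P(H|E) = Posterior odds / (1 + Posterior odds)
       = 39.24 / (1 + 39.24)
       = 39.24 / 40.24
       = 0.9751

The evidence increased P(H) from 0.8039 to 0.9751.


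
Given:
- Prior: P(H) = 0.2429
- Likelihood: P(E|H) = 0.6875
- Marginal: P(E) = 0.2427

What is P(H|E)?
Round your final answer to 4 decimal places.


Using Bayes' theorem:

P(H|E) = P(E|H) × P(H) / P(E)
       = 0.6875 × 0.2429 / 0.2427
       = 0.16699375 / 0.2427
       = 0.6881

The evidence strengthens our belief in H.
Prior: 0.2429 → Posterior: 0.6881


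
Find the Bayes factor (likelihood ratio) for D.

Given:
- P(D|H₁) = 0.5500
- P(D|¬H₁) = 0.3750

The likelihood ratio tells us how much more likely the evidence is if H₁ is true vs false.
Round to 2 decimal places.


Likelihood Ratio (LR) = P(D|H₁) / P(D|¬H₁)

LR = 0.5500 / 0.3750
   = 1.47

The evidence is 1.47 times more likely if H₁ is true than if H₁ is false.
Since LR > 1, the evidence supports H₁ over ¬H₁.


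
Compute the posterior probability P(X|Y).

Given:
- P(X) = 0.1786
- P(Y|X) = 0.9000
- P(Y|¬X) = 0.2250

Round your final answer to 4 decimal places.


Bayes' theorem: P(X|Y) = P(Y|X) × P(X) / P(Y)

Step 1: Calculate P(Y) using law of total probability
P(Y) = P(Y|X)P(X) + P(Y|¬X)P(¬X)
     = 0.9000 × 0.1786 + 0.2250 × 0.8214
     = 0.16074000 + 0.18481500
     = 0.34555500

Step 2: Apply Bayes' theorem
P(X|Y) = P(Y|X) × P(X) / P(Y)
       = 0.16074000 / 0.34555500
       = 0.4652


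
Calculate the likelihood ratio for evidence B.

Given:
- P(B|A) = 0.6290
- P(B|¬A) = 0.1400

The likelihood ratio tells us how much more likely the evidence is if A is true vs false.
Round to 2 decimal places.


Likelihood Ratio (LR) = P(B|A) / P(B|¬A)

LR = 0.6290 / 0.1400
   = 4.49

The evidence is 4.49 times more likely if A is true than if A is false.
Since LR > 1, the evidence supports A over ¬A.


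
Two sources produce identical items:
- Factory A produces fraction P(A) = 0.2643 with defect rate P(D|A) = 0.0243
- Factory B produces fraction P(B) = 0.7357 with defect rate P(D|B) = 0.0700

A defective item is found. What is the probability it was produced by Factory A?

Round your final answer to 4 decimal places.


Let A = from Factory A, D = defective

Given:
- P(A) = 0.2643, P(B) = 0.7357
- P(D|A) = 0.0243, P(D|B) = 0.0700

Step 1: Find P(D)
P(D) = P(D|A)P(A) + P(D|B)P(B)
     = 0.0243 × 0.2643 + 0.0700 × 0.7357
     = 0.00642249 + 0.05149900
     = 0.05792149

Step 2: Apply Bayes' theorem
P(A|D) = P(D|A)P(A) / P(D)
       = 0.00642249 / 0.05792149
       = 0.1109


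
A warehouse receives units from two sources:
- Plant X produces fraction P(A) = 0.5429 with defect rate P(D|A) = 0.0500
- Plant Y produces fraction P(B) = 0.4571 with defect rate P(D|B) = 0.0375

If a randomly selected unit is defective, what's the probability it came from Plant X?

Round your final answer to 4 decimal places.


Let A = from Plant X, D = defective

Given:
- P(A) = 0.5429, P(B) = 0.4571
- P(D|A) = 0.0500, P(D|B) = 0.0375

Step 1: Find P(D)
P(D) = P(D|A)P(A) + P(D|B)P(B)
     = 0.0500 × 0.5429 + 0.0375 × 0.4571
     = 0.02714500 + 0.01714125
     = 0.04428625

Step 2: Apply Bayes' theorem
P(A|D) = P(D|A)P(A) / P(D)
       = 0.02714500 / 0.04428625
       = 0.6129


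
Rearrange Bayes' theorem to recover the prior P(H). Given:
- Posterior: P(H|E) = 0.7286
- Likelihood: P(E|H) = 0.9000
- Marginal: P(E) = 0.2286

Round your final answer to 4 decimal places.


From Bayes' theorem: P(H|E) = P(E|H) × P(H) / P(E)

Rearranging for P(H):
P(H) = P(H|E) × P(E) / P(E|H)
     = 0.7286 × 0.2286 / 0.9000
     = 0.16655796 / 0.9000
     = 0.1851


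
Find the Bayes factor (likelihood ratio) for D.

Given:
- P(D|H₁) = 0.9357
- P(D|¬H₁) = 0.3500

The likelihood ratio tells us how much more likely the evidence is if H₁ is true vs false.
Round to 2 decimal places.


Likelihood Ratio (LR) = P(D|H₁) / P(D|¬H₁)

LR = 0.9357 / 0.3500
   = 2.67

The evidence is 2.67 times more likely if H₁ is true than if H₁ is false.
Since LR > 1, the evidence supports H₁ over ¬H₁.


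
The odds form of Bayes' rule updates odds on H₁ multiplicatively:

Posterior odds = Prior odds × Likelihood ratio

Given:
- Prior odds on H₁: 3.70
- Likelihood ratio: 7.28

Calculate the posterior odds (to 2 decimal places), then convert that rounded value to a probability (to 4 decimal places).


Step 1: Calculate posterior odds
Posterior odds = Prior odds × LR
               = 3.70 × 7.28
               = 26.94

Step 2: Convert to probability
P(H₁|E) = Posterior odds / (1 + Posterior odds)
       = 26.94 / (1 + 26.94)
       = 26.94 / 27.94
       = 0.9642

The evidence increased P(H₁) from 0.7872 to 0.9642.


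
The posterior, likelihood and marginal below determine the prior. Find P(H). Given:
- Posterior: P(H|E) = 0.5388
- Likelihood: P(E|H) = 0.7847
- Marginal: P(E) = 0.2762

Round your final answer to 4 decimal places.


From Bayes' theorem: P(H|E) = P(E|H) × P(H) / P(E)

Rearranging for P(H):
P(H) = P(H|E) × P(E) / P(E|H)
     = 0.5388 × 0.2762 / 0.7847
     = 0.14881656 / 0.7847
     = 0.1896


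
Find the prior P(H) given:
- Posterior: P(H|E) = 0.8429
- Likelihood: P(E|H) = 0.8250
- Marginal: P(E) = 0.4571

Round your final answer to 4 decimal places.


From Bayes' theorem: P(H|E) = P(E|H) × P(H) / P(E)

Rearranging for P(H):
P(H) = P(H|E) × P(E) / P(E|H)
     = 0.8429 × 0.4571 / 0.8250
     = 0.38528959 / 0.8250
     = 0.4670


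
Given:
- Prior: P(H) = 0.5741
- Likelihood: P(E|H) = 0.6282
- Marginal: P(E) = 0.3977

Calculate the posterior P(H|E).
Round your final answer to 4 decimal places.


Using Bayes' theorem:

P(H|E) = P(E|H) × P(H) / P(E)
       = 0.6282 × 0.5741 / 0.3977
       = 0.36064962 / 0.3977
       = 0.9068

The evidence strengthens our belief in H.
Prior: 0.5741 → Posterior: 0.9068


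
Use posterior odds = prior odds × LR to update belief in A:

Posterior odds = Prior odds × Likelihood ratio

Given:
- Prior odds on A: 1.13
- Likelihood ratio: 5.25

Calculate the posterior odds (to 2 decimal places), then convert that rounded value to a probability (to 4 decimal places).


Step 1: Calculate posterior odds
Posterior odds = Prior odds × LR
               = 1.13 × 5.25
               = 5.93

Step 2: Convert to probability
P(A|E) = Posterior odds / (1 + Posterior odds)
       = 5.93 / (1 + 5.93)
       = 5.93 / 6.93
       = 0.8557

The evidence increased P(A) from 0.5305 to 0.8557.


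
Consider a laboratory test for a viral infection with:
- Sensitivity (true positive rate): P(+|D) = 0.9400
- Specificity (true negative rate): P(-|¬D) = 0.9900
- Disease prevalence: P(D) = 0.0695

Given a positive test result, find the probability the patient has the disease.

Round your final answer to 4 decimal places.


Let D = has disease, + = positive test

Given:
- P(D) = 0.0695 (prevalence)
- P(+|D) = 0.9400 (sensitivity)
- P(-|¬D) = 0.9900 (specificity)
- P(+|¬D) = 0.0100 (false positive rate = 1 - specificity)

Step 1: Find P(+)
P(+) = P(+|D)P(D) + P(+|¬D)P(¬D)
     = 0.9400 × 0.0695 + 0.0100 × 0.9305
     = 0.06533000 + 0.00930500
     = 0.07463500

Step 2: Apply Bayes' theorem for P(D|+)
P(D|+) = P(+|D)P(D) / P(+)
       = 0.06533000 / 0.07463500
       = 0.8753


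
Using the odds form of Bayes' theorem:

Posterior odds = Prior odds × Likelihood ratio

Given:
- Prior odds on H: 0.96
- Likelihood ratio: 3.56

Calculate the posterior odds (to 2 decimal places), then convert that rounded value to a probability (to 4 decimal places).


Step 1: Calculate posterior odds
Posterior odds = Prior odds × LR
               = 0.96 × 3.56
               = 3.42

Step 2: Convert to probability
P(H|E) = Posterior odds / (1 + Posterior odds)
       = 3.42 / (1 + 3.42)
       = 3.42 / 4.42
       = 0.7738

The evidence increased P(H) from 0.4898 to 0.7738.


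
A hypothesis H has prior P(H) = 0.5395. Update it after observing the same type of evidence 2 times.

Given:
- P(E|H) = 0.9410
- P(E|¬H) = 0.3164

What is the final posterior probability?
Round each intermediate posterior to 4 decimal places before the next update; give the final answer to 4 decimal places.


Sequential Bayesian updating:

Initial prior: P(H) = 0.5395

Update 1:
  P(E) = 0.9410 × 0.5395 + 0.3164 × 0.4605 = 0.50766950 + 0.14570220 = 0.65337170
  P(H|E) = 0.50766950 / 0.65337170 = 0.7770

Update 2:
  P(E) = 0.9410 × 0.7770 + 0.3164 × 0.2230 = 0.73115700 + 0.07055720 = 0.80171420
  P(H|E) = 0.73115700 / 0.80171420 = 0.9120

Final posterior: 0.9120


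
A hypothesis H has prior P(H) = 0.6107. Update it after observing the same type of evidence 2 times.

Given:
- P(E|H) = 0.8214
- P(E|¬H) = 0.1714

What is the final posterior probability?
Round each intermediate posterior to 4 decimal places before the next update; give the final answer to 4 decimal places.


Sequential Bayesian updating:

Initial prior: P(H) = 0.6107

Update 1:
  P(E) = 0.8214 × 0.6107 + 0.1714 × 0.3893 = 0.50162898 + 0.06672602 = 0.56835500
  P(H|E) = 0.50162898 / 0.56835500 = 0.8826

Update 2:
  P(E) = 0.8214 × 0.8826 + 0.1714 × 0.1174 = 0.72496764 + 0.02012236 = 0.74509000
  P(H|E) = 0.72496764 / 0.74509000 = 0.9730

Final posterior: 0.9730


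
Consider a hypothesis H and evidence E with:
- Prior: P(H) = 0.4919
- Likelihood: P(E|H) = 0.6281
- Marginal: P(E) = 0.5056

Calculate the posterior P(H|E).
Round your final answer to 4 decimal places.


Using Bayes' theorem:

P(H|E) = P(E|H) × P(H) / P(E)
       = 0.6281 × 0.4919 / 0.5056
       = 0.30896239 / 0.5056
       = 0.6111

The evidence strengthens our belief in H.
Prior: 0.4919 → Posterior: 0.6111


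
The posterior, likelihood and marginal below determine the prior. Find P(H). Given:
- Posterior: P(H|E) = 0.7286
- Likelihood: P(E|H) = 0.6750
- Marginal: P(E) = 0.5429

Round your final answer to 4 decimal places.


From Bayes' theorem: P(H|E) = P(E|H) × P(H) / P(E)

Rearranging for P(H):
P(H) = P(H|E) × P(E) / P(E|H)
     = 0.7286 × 0.5429 / 0.6750
     = 0.39555694 / 0.6750
     = 0.5860


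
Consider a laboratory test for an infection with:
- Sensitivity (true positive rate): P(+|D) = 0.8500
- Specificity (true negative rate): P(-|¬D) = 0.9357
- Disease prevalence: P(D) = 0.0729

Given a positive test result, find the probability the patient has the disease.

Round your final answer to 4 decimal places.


Let D = has disease, + = positive test

Given:
- P(D) = 0.0729 (prevalence)
- P(+|D) = 0.8500 (sensitivity)
- P(-|¬D) = 0.9357 (specificity)
- P(+|¬D) = 0.0643 (false positive rate = 1 - specificity)

Step 1: Find P(+)
P(+) = P(+|D)P(D) + P(+|¬D)P(¬D)
     = 0.8500 × 0.0729 + 0.0643 × 0.9271
     = 0.06196500 + 0.05961253
     = 0.12157753

Step 2: Apply Bayes' theorem for P(D|+)
P(D|+) = P(+|D)P(D) / P(+)
       = 0.06196500 / 0.12157753
       = 0.5097


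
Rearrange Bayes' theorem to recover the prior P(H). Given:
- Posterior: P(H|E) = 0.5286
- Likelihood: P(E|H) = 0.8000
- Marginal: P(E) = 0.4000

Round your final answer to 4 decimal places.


From Bayes' theorem: P(H|E) = P(E|H) × P(H) / P(E)

Rearranging for P(H):
P(H) = P(H|E) × P(E) / P(E|H)
     = 0.5286 × 0.4000 / 0.8000
     = 0.21144000 / 0.8000
     = 0.2643


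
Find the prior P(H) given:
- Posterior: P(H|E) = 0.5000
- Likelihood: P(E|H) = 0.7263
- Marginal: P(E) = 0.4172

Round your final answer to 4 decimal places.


From Bayes' theorem: P(H|E) = P(E|H) × P(H) / P(E)

Rearranging for P(H):
P(H) = P(H|E) × P(E) / P(E|H)
     = 0.5000 × 0.4172 / 0.7263
     = 0.20860000 / 0.7263
     = 0.2872


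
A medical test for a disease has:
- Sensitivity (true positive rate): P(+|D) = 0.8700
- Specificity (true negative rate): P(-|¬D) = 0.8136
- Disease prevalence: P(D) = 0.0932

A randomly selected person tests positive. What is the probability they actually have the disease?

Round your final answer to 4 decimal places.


Let D = has disease, + = positive test

Given:
- P(D) = 0.0932 (prevalence)
- P(+|D) = 0.8700 (sensitivity)
- P(-|¬D) = 0.8136 (specificity)
- P(+|¬D) = 0.1864 (false positive rate = 1 - specificity)

Step 1: Find P(+)
P(+) = P(+|D)P(D) + P(+|¬D)P(¬D)
     = 0.8700 × 0.0932 + 0.1864 × 0.9068
     = 0.08108400 + 0.16902752
     = 0.25011152

Step 2: Apply Bayes' theorem for P(D|+)
P(D|+) = P(+|D)P(D) / P(+)
       = 0.08108400 / 0.25011152
       = 0.3242


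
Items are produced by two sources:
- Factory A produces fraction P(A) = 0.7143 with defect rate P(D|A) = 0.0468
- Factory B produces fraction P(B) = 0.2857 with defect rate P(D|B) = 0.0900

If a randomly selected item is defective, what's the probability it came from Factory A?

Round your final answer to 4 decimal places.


Let A = from Factory A, D = defective

Given:
- P(A) = 0.7143, P(B) = 0.2857
- P(D|A) = 0.0468, P(D|B) = 0.0900

Step 1: Find P(D)
P(D) = P(D|A)P(A) + P(D|B)P(B)
     = 0.0468 × 0.7143 + 0.0900 × 0.2857
     = 0.03342924 + 0.02571300
     = 0.05914224

Step 2: Apply Bayes' theorem
P(A|D) = P(D|A)P(A) / P(D)
       = 0.03342924 / 0.05914224
       = 0.5652


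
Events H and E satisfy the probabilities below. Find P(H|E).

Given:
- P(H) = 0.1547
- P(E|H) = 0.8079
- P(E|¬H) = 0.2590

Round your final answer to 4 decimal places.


Bayes' theorem: P(H|E) = P(E|H) × P(H) / P(E)

Step 1: Calculate P(E) using law of total probability
P(E) = P(E|H)P(H) + P(E|¬H)P(¬H)
     = 0.8079 × 0.1547 + 0.2590 × 0.8453
     = 0.12498213 + 0.21893270
     = 0.34391483

Step 2: Apply Bayes' theorem
P(H|E) = P(E|H) × P(H) / P(E)
       = 0.12498213 / 0.34391483
       = 0.3634


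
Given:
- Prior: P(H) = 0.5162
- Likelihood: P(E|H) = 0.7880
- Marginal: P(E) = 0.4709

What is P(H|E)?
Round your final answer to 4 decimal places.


Using Bayes' theorem:

P(H|E) = P(E|H) × P(H) / P(E)
       = 0.7880 × 0.5162 / 0.4709
       = 0.40676560 / 0.4709
       = 0.8638

The evidence strengthens our belief in H.
Prior: 0.5162 → Posterior: 0.8638


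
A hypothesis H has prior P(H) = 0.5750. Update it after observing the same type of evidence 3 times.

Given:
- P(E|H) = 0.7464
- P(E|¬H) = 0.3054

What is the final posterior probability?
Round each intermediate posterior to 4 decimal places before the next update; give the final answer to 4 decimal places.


Sequential Bayesian updating:

Initial prior: P(H) = 0.5750

Update 1:
  P(E) = 0.7464 × 0.5750 + 0.3054 × 0.4250 = 0.42918000 + 0.12979500 = 0.55897500
  P(H|E) = 0.42918000 / 0.55897500 = 0.7678

Update 2:
  P(E) = 0.7464 × 0.7678 + 0.3054 × 0.2322 = 0.57308592 + 0.07091388 = 0.64399980
  P(H|E) = 0.57308592 / 0.64399980 = 0.8899

Update 3:
  P(E) = 0.7464 × 0.8899 + 0.3054 × 0.1101 = 0.66422136 + 0.03362454 = 0.69784590
  P(H|E) = 0.66422136 / 0.69784590 = 0.9518

Final posterior: 0.9518


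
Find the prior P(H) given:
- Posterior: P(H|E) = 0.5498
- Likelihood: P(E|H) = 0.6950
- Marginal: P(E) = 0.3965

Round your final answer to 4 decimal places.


From Bayes' theorem: P(H|E) = P(E|H) × P(H) / P(E)

Rearranging for P(H):
P(H) = P(H|E) × P(E) / P(E|H)
     = 0.5498 × 0.3965 / 0.6950
     = 0.21799570 / 0.6950
     = 0.3137


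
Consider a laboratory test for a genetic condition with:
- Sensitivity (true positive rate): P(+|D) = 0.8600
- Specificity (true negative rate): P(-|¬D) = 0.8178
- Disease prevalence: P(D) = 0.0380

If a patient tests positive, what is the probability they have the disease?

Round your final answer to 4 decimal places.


Let D = has disease, + = positive test

Given:
- P(D) = 0.0380 (prevalence)
- P(+|D) = 0.8600 (sensitivity)
- P(-|¬D) = 0.8178 (specificity)
- P(+|¬D) = 0.1822 (false positive rate = 1 - specificity)

Step 1: Find P(+)
P(+) = P(+|D)P(D) + P(+|¬D)P(¬D)
     = 0.8600 × 0.0380 + 0.1822 × 0.9620
     = 0.03268000 + 0.17527640
     = 0.20795640

Step 2: Apply Bayes' theorem for P(D|+)
P(D|+) = P(+|D)P(D) / P(+)
       = 0.03268000 / 0.20795640
       = 0.1571


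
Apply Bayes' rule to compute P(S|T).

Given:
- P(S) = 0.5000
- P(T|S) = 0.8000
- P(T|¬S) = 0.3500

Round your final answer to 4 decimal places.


Bayes' theorem: P(S|T) = P(T|S) × P(S) / P(T)

Step 1: Calculate P(T) using law of total probability
P(T) = P(T|S)P(S) + P(T|¬S)P(¬S)
     = 0.8000 × 0.5000 + 0.3500 × 0.5000
     = 0.40000000 + 0.17500000
     = 0.57500000

Step 2: Apply Bayes' theorem
P(S|T) = P(T|S) × P(S) / P(T)
       = 0.40000000 / 0.57500000
       = 0.6957


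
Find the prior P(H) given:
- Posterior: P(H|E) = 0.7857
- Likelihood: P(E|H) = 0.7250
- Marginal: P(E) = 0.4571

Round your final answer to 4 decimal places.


From Bayes' theorem: P(H|E) = P(E|H) × P(H) / P(E)

Rearranging for P(H):
P(H) = P(H|E) × P(E) / P(E|H)
     = 0.7857 × 0.4571 / 0.7250
     = 0.35914347 / 0.7250
     = 0.4954


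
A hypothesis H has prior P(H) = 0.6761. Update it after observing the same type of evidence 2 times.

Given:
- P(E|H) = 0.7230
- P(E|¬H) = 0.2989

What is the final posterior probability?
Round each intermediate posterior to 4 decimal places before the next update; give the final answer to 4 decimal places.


Sequential Bayesian updating:

Initial prior: P(H) = 0.6761

Update 1:
  P(E) = 0.7230 × 0.6761 + 0.2989 × 0.3239 = 0.48882030 + 0.09681371 = 0.58563401
  P(H|E) = 0.48882030 / 0.58563401 = 0.8347

Update 2:
  P(E) = 0.7230 × 0.8347 + 0.2989 × 0.1653 = 0.60348810 + 0.04940817 = 0.65289627
  P(H|E) = 0.60348810 / 0.65289627 = 0.9243

Final posterior: 0.9243


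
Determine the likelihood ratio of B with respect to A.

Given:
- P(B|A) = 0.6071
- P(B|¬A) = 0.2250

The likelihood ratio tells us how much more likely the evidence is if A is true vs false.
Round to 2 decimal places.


Likelihood Ratio (LR) = P(B|A) / P(B|¬A)

LR = 0.6071 / 0.2250
   = 2.70

The evidence is 2.70 times more likely if A is true than if A is false.
Because LR exceeds 1, B is evidence for A.


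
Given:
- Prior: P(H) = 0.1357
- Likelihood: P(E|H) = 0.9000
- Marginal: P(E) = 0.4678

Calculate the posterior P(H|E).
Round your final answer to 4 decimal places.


Using Bayes' theorem:

P(H|E) = P(E|H) × P(H) / P(E)
       = 0.9000 × 0.1357 / 0.4678
       = 0.12213000 / 0.4678
       = 0.2611

The evidence strengthens our belief in H.
Prior: 0.1357 → Posterior: 0.2611


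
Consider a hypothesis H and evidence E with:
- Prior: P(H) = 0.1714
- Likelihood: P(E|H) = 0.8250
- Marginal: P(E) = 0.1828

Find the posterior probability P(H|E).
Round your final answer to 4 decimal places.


Using Bayes' theorem:

P(H|E) = P(E|H) × P(H) / P(E)
       = 0.8250 × 0.1714 / 0.1828
       = 0.14140500 / 0.1828
       = 0.7736

The evidence strengthens our belief in H.
Prior: 0.1714 → Posterior: 0.7736


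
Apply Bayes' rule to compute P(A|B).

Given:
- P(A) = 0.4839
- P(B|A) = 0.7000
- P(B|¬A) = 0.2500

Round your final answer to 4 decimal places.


Bayes' theorem: P(A|B) = P(B|A) × P(A) / P(B)

Step 1: Calculate P(B) using law of total probability
P(B) = P(B|A)P(A) + P(B|¬A)P(¬A)
     = 0.7000 × 0.4839 + 0.2500 × 0.5161
     = 0.33873000 + 0.12902500
     = 0.46775500

Step 2: Apply Bayes' theorem
P(A|B) = P(B|A) × P(A) / P(B)
       = 0.33873000 / 0.46775500
       = 0.7242


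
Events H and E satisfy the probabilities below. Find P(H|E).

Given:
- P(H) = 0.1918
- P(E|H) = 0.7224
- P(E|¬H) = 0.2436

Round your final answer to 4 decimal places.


Bayes' theorem: P(H|E) = P(E|H) × P(H) / P(E)

Step 1: Calculate P(E) using law of total probability
P(E) = P(E|H)P(H) + P(E|¬H)P(¬H)
     = 0.7224 × 0.1918 + 0.2436 × 0.8082
     = 0.13855632 + 0.19687752
     = 0.33543384

Step 2: Apply Bayes' theorem
P(H|E) = P(E|H) × P(H) / P(E)
       = 0.13855632 / 0.33543384
       = 0.4131


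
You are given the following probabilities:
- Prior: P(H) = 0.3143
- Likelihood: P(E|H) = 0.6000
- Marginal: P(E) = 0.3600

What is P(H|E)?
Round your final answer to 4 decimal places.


Using Bayes' theorem:

P(H|E) = P(E|H) × P(H) / P(E)
       = 0.6000 × 0.3143 / 0.3600
       = 0.18858000 / 0.3600
       = 0.5238

The evidence strengthens our belief in H.
Prior: 0.3143 → Posterior: 0.5238


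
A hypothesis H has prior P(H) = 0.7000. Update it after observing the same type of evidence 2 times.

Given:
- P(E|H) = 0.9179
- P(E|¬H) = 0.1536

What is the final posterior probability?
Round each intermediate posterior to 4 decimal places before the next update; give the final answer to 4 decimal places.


Sequential Bayesian updating:

Initial prior: P(H) = 0.7000

Update 1:
  P(E) = 0.9179 × 0.7000 + 0.1536 × 0.3000 = 0.64253000 + 0.04608000 = 0.68861000
  P(H|E) = 0.64253000 / 0.68861000 = 0.9331

Update 2:
  P(E) = 0.9179 × 0.9331 + 0.1536 × 0.0669 = 0.85649249 + 0.01027584 = 0.86676833
  P(H|E) = 0.85649249 / 0.86676833 = 0.9881

Final posterior: 0.9881


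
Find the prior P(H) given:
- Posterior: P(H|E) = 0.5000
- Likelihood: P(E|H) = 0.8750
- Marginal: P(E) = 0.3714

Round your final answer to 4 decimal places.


From Bayes' theorem: P(H|E) = P(E|H) × P(H) / P(E)

Rearranging for P(H):
P(H) = P(H|E) × P(E) / P(E|H)
     = 0.5000 × 0.3714 / 0.8750
     = 0.18570000 / 0.8750
     = 0.2122


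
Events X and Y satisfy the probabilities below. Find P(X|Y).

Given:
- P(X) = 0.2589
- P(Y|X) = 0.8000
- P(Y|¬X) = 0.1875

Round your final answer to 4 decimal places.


Bayes' theorem: P(X|Y) = P(Y|X) × P(X) / P(Y)

Step 1: Calculate P(Y) using law of total probability
P(Y) = P(Y|X)P(X) + P(Y|¬X)P(¬X)
     = 0.8000 × 0.2589 + 0.1875 × 0.7411
     = 0.20712000 + 0.13895625
     = 0.34607625

Step 2: Apply Bayes' theorem
P(X|Y) = P(Y|X) × P(X) / P(Y)
       = 0.20712000 / 0.34607625
       = 0.5985
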